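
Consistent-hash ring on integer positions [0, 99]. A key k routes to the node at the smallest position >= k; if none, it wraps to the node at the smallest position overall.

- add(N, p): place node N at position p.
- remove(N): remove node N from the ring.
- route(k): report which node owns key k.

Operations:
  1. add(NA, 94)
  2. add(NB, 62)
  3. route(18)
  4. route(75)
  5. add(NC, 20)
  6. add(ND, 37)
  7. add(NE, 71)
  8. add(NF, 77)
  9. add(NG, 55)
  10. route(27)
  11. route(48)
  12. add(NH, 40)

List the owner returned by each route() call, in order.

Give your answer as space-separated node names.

Answer: NB NA ND NG

Derivation:
Op 1: add NA@94 -> ring=[94:NA]
Op 2: add NB@62 -> ring=[62:NB,94:NA]
Op 3: route key 18: smallest pos >= 18 is 62 -> NB
Op 4: route key 75: smallest pos >= 75 is 94 -> NA
Op 5: add NC@20 -> ring=[20:NC,62:NB,94:NA]
Op 6: add ND@37 -> ring=[20:NC,37:ND,62:NB,94:NA]
Op 7: add NE@71 -> ring=[20:NC,37:ND,62:NB,71:NE,94:NA]
Op 8: add NF@77 -> ring=[20:NC,37:ND,62:NB,71:NE,77:NF,94:NA]
Op 9: add NG@55 -> ring=[20:NC,37:ND,55:NG,62:NB,71:NE,77:NF,94:NA]
Op 10: route key 27: smallest pos >= 27 is 37 -> ND
Op 11: route key 48: smallest pos >= 48 is 55 -> NG
Op 12: add NH@40 -> ring=[20:NC,37:ND,40:NH,55:NG,62:NB,71:NE,77:NF,94:NA]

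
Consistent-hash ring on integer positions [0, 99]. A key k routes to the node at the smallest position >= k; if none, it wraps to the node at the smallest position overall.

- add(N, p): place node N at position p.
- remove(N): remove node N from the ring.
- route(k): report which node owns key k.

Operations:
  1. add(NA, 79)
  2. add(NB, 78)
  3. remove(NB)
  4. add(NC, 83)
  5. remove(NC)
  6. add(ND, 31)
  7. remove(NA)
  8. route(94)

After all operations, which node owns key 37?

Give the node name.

Answer: ND

Derivation:
Op 1: add NA@79 -> ring=[79:NA]
Op 2: add NB@78 -> ring=[78:NB,79:NA]
Op 3: remove NB -> ring=[79:NA]
Op 4: add NC@83 -> ring=[79:NA,83:NC]
Op 5: remove NC -> ring=[79:NA]
Op 6: add ND@31 -> ring=[31:ND,79:NA]
Op 7: remove NA -> ring=[31:ND]
Op 8: route key 94: none >= 94, wrap to smallest pos 31 -> ND
Final route key 37: none >= 37, wrap to smallest pos 31 -> ND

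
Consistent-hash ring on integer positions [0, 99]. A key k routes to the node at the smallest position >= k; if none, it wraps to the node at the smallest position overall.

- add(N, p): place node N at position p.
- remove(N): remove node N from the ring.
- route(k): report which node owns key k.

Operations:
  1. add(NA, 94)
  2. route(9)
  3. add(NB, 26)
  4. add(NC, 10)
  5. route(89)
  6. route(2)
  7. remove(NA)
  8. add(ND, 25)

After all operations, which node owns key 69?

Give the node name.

Answer: NC

Derivation:
Op 1: add NA@94 -> ring=[94:NA]
Op 2: route key 9: smallest pos >= 9 is 94 -> NA
Op 3: add NB@26 -> ring=[26:NB,94:NA]
Op 4: add NC@10 -> ring=[10:NC,26:NB,94:NA]
Op 5: route key 89: smallest pos >= 89 is 94 -> NA
Op 6: route key 2: smallest pos >= 2 is 10 -> NC
Op 7: remove NA -> ring=[10:NC,26:NB]
Op 8: add ND@25 -> ring=[10:NC,25:ND,26:NB]
Final route key 69: none >= 69, wrap to smallest pos 10 -> NC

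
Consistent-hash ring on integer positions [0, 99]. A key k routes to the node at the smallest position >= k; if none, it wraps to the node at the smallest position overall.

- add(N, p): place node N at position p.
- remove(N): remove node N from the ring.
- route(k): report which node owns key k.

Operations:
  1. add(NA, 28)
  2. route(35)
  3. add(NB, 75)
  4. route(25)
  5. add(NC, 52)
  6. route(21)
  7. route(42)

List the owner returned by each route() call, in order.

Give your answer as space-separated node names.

Op 1: add NA@28 -> ring=[28:NA]
Op 2: route key 35: none >= 35, wrap to smallest pos 28 -> NA
Op 3: add NB@75 -> ring=[28:NA,75:NB]
Op 4: route key 25: smallest pos >= 25 is 28 -> NA
Op 5: add NC@52 -> ring=[28:NA,52:NC,75:NB]
Op 6: route key 21: smallest pos >= 21 is 28 -> NA
Op 7: route key 42: smallest pos >= 42 is 52 -> NC

Answer: NA NA NA NC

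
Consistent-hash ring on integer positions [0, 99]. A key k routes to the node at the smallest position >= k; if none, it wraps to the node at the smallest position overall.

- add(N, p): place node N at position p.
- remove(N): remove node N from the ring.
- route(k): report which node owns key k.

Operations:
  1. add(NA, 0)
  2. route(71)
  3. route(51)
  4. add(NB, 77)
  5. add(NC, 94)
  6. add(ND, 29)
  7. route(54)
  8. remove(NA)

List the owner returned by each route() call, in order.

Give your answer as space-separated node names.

Answer: NA NA NB

Derivation:
Op 1: add NA@0 -> ring=[0:NA]
Op 2: route key 71: none >= 71, wrap to smallest pos 0 -> NA
Op 3: route key 51: none >= 51, wrap to smallest pos 0 -> NA
Op 4: add NB@77 -> ring=[0:NA,77:NB]
Op 5: add NC@94 -> ring=[0:NA,77:NB,94:NC]
Op 6: add ND@29 -> ring=[0:NA,29:ND,77:NB,94:NC]
Op 7: route key 54: smallest pos >= 54 is 77 -> NB
Op 8: remove NA -> ring=[29:ND,77:NB,94:NC]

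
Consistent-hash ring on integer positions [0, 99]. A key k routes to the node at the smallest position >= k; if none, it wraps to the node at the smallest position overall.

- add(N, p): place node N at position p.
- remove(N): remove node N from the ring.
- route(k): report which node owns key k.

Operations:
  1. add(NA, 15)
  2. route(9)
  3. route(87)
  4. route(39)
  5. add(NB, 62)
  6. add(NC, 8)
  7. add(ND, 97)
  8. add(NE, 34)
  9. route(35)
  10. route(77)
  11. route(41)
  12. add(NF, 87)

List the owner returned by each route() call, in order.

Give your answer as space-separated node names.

Answer: NA NA NA NB ND NB

Derivation:
Op 1: add NA@15 -> ring=[15:NA]
Op 2: route key 9: smallest pos >= 9 is 15 -> NA
Op 3: route key 87: none >= 87, wrap to smallest pos 15 -> NA
Op 4: route key 39: none >= 39, wrap to smallest pos 15 -> NA
Op 5: add NB@62 -> ring=[15:NA,62:NB]
Op 6: add NC@8 -> ring=[8:NC,15:NA,62:NB]
Op 7: add ND@97 -> ring=[8:NC,15:NA,62:NB,97:ND]
Op 8: add NE@34 -> ring=[8:NC,15:NA,34:NE,62:NB,97:ND]
Op 9: route key 35: smallest pos >= 35 is 62 -> NB
Op 10: route key 77: smallest pos >= 77 is 97 -> ND
Op 11: route key 41: smallest pos >= 41 is 62 -> NB
Op 12: add NF@87 -> ring=[8:NC,15:NA,34:NE,62:NB,87:NF,97:ND]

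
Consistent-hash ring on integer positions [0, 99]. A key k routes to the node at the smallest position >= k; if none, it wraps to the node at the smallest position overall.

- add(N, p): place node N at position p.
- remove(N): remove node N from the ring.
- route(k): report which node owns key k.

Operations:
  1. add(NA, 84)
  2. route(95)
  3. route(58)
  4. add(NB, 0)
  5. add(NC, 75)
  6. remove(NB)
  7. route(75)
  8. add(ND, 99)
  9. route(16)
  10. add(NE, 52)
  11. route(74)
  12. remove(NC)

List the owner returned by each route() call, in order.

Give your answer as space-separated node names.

Op 1: add NA@84 -> ring=[84:NA]
Op 2: route key 95: none >= 95, wrap to smallest pos 84 -> NA
Op 3: route key 58: smallest pos >= 58 is 84 -> NA
Op 4: add NB@0 -> ring=[0:NB,84:NA]
Op 5: add NC@75 -> ring=[0:NB,75:NC,84:NA]
Op 6: remove NB -> ring=[75:NC,84:NA]
Op 7: route key 75: smallest pos >= 75 is 75 -> NC
Op 8: add ND@99 -> ring=[75:NC,84:NA,99:ND]
Op 9: route key 16: smallest pos >= 16 is 75 -> NC
Op 10: add NE@52 -> ring=[52:NE,75:NC,84:NA,99:ND]
Op 11: route key 74: smallest pos >= 74 is 75 -> NC
Op 12: remove NC -> ring=[52:NE,84:NA,99:ND]

Answer: NA NA NC NC NC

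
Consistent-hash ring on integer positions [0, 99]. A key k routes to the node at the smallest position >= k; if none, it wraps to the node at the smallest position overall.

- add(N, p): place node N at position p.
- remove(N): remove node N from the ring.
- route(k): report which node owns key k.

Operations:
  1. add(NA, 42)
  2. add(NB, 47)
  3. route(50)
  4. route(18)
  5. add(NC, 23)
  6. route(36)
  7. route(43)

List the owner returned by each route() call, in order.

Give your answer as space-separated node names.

Op 1: add NA@42 -> ring=[42:NA]
Op 2: add NB@47 -> ring=[42:NA,47:NB]
Op 3: route key 50: none >= 50, wrap to smallest pos 42 -> NA
Op 4: route key 18: smallest pos >= 18 is 42 -> NA
Op 5: add NC@23 -> ring=[23:NC,42:NA,47:NB]
Op 6: route key 36: smallest pos >= 36 is 42 -> NA
Op 7: route key 43: smallest pos >= 43 is 47 -> NB

Answer: NA NA NA NB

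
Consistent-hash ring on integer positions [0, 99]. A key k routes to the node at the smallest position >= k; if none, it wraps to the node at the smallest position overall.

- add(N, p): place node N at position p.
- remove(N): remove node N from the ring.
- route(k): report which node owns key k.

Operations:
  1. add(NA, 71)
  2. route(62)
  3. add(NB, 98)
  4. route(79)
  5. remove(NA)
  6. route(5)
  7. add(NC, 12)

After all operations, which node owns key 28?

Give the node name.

Answer: NB

Derivation:
Op 1: add NA@71 -> ring=[71:NA]
Op 2: route key 62: smallest pos >= 62 is 71 -> NA
Op 3: add NB@98 -> ring=[71:NA,98:NB]
Op 4: route key 79: smallest pos >= 79 is 98 -> NB
Op 5: remove NA -> ring=[98:NB]
Op 6: route key 5: smallest pos >= 5 is 98 -> NB
Op 7: add NC@12 -> ring=[12:NC,98:NB]
Final route key 28: smallest pos >= 28 is 98 -> NB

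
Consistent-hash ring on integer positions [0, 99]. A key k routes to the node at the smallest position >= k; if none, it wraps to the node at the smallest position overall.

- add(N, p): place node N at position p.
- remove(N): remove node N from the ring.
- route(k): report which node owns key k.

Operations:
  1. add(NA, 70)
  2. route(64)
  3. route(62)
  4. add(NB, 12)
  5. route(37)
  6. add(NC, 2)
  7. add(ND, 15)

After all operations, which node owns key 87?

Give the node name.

Answer: NC

Derivation:
Op 1: add NA@70 -> ring=[70:NA]
Op 2: route key 64: smallest pos >= 64 is 70 -> NA
Op 3: route key 62: smallest pos >= 62 is 70 -> NA
Op 4: add NB@12 -> ring=[12:NB,70:NA]
Op 5: route key 37: smallest pos >= 37 is 70 -> NA
Op 6: add NC@2 -> ring=[2:NC,12:NB,70:NA]
Op 7: add ND@15 -> ring=[2:NC,12:NB,15:ND,70:NA]
Final route key 87: none >= 87, wrap to smallest pos 2 -> NC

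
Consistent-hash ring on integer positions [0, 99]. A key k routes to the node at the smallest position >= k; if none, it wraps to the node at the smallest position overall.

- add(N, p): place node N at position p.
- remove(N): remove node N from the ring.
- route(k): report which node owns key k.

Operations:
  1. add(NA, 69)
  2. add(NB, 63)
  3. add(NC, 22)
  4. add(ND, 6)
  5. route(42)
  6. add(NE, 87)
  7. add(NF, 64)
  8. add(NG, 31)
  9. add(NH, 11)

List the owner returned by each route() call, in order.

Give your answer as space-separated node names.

Answer: NB

Derivation:
Op 1: add NA@69 -> ring=[69:NA]
Op 2: add NB@63 -> ring=[63:NB,69:NA]
Op 3: add NC@22 -> ring=[22:NC,63:NB,69:NA]
Op 4: add ND@6 -> ring=[6:ND,22:NC,63:NB,69:NA]
Op 5: route key 42: smallest pos >= 42 is 63 -> NB
Op 6: add NE@87 -> ring=[6:ND,22:NC,63:NB,69:NA,87:NE]
Op 7: add NF@64 -> ring=[6:ND,22:NC,63:NB,64:NF,69:NA,87:NE]
Op 8: add NG@31 -> ring=[6:ND,22:NC,31:NG,63:NB,64:NF,69:NA,87:NE]
Op 9: add NH@11 -> ring=[6:ND,11:NH,22:NC,31:NG,63:NB,64:NF,69:NA,87:NE]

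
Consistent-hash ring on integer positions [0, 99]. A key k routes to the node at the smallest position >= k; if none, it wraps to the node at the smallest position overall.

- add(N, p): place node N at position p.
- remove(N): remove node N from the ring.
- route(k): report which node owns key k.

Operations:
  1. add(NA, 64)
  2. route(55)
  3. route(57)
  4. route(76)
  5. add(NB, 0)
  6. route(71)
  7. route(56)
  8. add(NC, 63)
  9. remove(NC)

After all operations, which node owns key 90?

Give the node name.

Answer: NB

Derivation:
Op 1: add NA@64 -> ring=[64:NA]
Op 2: route key 55: smallest pos >= 55 is 64 -> NA
Op 3: route key 57: smallest pos >= 57 is 64 -> NA
Op 4: route key 76: none >= 76, wrap to smallest pos 64 -> NA
Op 5: add NB@0 -> ring=[0:NB,64:NA]
Op 6: route key 71: none >= 71, wrap to smallest pos 0 -> NB
Op 7: route key 56: smallest pos >= 56 is 64 -> NA
Op 8: add NC@63 -> ring=[0:NB,63:NC,64:NA]
Op 9: remove NC -> ring=[0:NB,64:NA]
Final route key 90: none >= 90, wrap to smallest pos 0 -> NB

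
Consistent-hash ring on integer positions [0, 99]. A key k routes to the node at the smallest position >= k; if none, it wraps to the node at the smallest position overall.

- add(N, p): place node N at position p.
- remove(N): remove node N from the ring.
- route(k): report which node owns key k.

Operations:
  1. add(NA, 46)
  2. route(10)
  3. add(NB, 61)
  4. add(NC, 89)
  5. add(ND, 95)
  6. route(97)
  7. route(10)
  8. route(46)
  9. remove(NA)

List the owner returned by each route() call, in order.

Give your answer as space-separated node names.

Answer: NA NA NA NA

Derivation:
Op 1: add NA@46 -> ring=[46:NA]
Op 2: route key 10: smallest pos >= 10 is 46 -> NA
Op 3: add NB@61 -> ring=[46:NA,61:NB]
Op 4: add NC@89 -> ring=[46:NA,61:NB,89:NC]
Op 5: add ND@95 -> ring=[46:NA,61:NB,89:NC,95:ND]
Op 6: route key 97: none >= 97, wrap to smallest pos 46 -> NA
Op 7: route key 10: smallest pos >= 10 is 46 -> NA
Op 8: route key 46: smallest pos >= 46 is 46 -> NA
Op 9: remove NA -> ring=[61:NB,89:NC,95:ND]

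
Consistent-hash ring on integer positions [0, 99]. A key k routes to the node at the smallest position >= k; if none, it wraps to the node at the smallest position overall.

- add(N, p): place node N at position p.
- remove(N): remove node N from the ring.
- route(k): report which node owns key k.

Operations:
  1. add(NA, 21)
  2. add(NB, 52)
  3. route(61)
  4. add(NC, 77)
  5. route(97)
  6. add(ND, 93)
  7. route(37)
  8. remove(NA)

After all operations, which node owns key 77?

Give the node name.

Answer: NC

Derivation:
Op 1: add NA@21 -> ring=[21:NA]
Op 2: add NB@52 -> ring=[21:NA,52:NB]
Op 3: route key 61: none >= 61, wrap to smallest pos 21 -> NA
Op 4: add NC@77 -> ring=[21:NA,52:NB,77:NC]
Op 5: route key 97: none >= 97, wrap to smallest pos 21 -> NA
Op 6: add ND@93 -> ring=[21:NA,52:NB,77:NC,93:ND]
Op 7: route key 37: smallest pos >= 37 is 52 -> NB
Op 8: remove NA -> ring=[52:NB,77:NC,93:ND]
Final route key 77: smallest pos >= 77 is 77 -> NC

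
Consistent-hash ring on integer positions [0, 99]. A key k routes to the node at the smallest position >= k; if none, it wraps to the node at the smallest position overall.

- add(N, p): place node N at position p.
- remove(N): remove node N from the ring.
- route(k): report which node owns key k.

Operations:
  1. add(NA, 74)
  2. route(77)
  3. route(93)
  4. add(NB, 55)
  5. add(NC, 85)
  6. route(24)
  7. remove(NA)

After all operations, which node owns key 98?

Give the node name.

Answer: NB

Derivation:
Op 1: add NA@74 -> ring=[74:NA]
Op 2: route key 77: none >= 77, wrap to smallest pos 74 -> NA
Op 3: route key 93: none >= 93, wrap to smallest pos 74 -> NA
Op 4: add NB@55 -> ring=[55:NB,74:NA]
Op 5: add NC@85 -> ring=[55:NB,74:NA,85:NC]
Op 6: route key 24: smallest pos >= 24 is 55 -> NB
Op 7: remove NA -> ring=[55:NB,85:NC]
Final route key 98: none >= 98, wrap to smallest pos 55 -> NB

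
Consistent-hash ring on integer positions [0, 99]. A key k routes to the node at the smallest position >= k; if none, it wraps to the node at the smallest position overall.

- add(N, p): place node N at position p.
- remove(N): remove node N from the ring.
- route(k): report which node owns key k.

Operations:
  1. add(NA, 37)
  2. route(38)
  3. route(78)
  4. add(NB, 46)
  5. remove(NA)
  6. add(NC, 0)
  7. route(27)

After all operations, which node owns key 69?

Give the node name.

Answer: NC

Derivation:
Op 1: add NA@37 -> ring=[37:NA]
Op 2: route key 38: none >= 38, wrap to smallest pos 37 -> NA
Op 3: route key 78: none >= 78, wrap to smallest pos 37 -> NA
Op 4: add NB@46 -> ring=[37:NA,46:NB]
Op 5: remove NA -> ring=[46:NB]
Op 6: add NC@0 -> ring=[0:NC,46:NB]
Op 7: route key 27: smallest pos >= 27 is 46 -> NB
Final route key 69: none >= 69, wrap to smallest pos 0 -> NC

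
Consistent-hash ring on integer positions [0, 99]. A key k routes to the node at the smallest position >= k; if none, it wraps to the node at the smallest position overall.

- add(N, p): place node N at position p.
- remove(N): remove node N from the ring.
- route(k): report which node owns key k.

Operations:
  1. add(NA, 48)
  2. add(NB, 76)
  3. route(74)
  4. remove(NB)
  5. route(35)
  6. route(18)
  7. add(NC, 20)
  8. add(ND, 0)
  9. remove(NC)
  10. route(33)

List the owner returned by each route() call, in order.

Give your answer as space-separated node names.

Op 1: add NA@48 -> ring=[48:NA]
Op 2: add NB@76 -> ring=[48:NA,76:NB]
Op 3: route key 74: smallest pos >= 74 is 76 -> NB
Op 4: remove NB -> ring=[48:NA]
Op 5: route key 35: smallest pos >= 35 is 48 -> NA
Op 6: route key 18: smallest pos >= 18 is 48 -> NA
Op 7: add NC@20 -> ring=[20:NC,48:NA]
Op 8: add ND@0 -> ring=[0:ND,20:NC,48:NA]
Op 9: remove NC -> ring=[0:ND,48:NA]
Op 10: route key 33: smallest pos >= 33 is 48 -> NA

Answer: NB NA NA NA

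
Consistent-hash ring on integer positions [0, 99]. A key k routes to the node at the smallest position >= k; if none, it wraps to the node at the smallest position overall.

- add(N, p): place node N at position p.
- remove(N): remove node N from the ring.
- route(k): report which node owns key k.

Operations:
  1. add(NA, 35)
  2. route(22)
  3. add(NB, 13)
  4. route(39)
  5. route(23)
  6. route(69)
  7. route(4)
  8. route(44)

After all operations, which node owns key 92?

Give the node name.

Op 1: add NA@35 -> ring=[35:NA]
Op 2: route key 22: smallest pos >= 22 is 35 -> NA
Op 3: add NB@13 -> ring=[13:NB,35:NA]
Op 4: route key 39: none >= 39, wrap to smallest pos 13 -> NB
Op 5: route key 23: smallest pos >= 23 is 35 -> NA
Op 6: route key 69: none >= 69, wrap to smallest pos 13 -> NB
Op 7: route key 4: smallest pos >= 4 is 13 -> NB
Op 8: route key 44: none >= 44, wrap to smallest pos 13 -> NB
Final route key 92: none >= 92, wrap to smallest pos 13 -> NB

Answer: NB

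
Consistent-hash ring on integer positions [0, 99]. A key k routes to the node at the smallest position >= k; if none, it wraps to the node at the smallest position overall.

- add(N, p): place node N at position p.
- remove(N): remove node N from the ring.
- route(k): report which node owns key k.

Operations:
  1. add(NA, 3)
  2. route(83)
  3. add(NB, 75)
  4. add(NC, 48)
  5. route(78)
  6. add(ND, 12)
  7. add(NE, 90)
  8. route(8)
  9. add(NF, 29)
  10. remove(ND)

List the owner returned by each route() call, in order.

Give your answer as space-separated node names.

Answer: NA NA ND

Derivation:
Op 1: add NA@3 -> ring=[3:NA]
Op 2: route key 83: none >= 83, wrap to smallest pos 3 -> NA
Op 3: add NB@75 -> ring=[3:NA,75:NB]
Op 4: add NC@48 -> ring=[3:NA,48:NC,75:NB]
Op 5: route key 78: none >= 78, wrap to smallest pos 3 -> NA
Op 6: add ND@12 -> ring=[3:NA,12:ND,48:NC,75:NB]
Op 7: add NE@90 -> ring=[3:NA,12:ND,48:NC,75:NB,90:NE]
Op 8: route key 8: smallest pos >= 8 is 12 -> ND
Op 9: add NF@29 -> ring=[3:NA,12:ND,29:NF,48:NC,75:NB,90:NE]
Op 10: remove ND -> ring=[3:NA,29:NF,48:NC,75:NB,90:NE]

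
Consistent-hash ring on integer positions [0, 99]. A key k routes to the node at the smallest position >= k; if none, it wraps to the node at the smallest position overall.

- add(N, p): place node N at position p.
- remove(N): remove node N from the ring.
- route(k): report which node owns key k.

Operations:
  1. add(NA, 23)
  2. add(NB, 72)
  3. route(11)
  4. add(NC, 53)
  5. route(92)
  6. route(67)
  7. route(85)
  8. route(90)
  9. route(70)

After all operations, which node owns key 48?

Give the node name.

Op 1: add NA@23 -> ring=[23:NA]
Op 2: add NB@72 -> ring=[23:NA,72:NB]
Op 3: route key 11: smallest pos >= 11 is 23 -> NA
Op 4: add NC@53 -> ring=[23:NA,53:NC,72:NB]
Op 5: route key 92: none >= 92, wrap to smallest pos 23 -> NA
Op 6: route key 67: smallest pos >= 67 is 72 -> NB
Op 7: route key 85: none >= 85, wrap to smallest pos 23 -> NA
Op 8: route key 90: none >= 90, wrap to smallest pos 23 -> NA
Op 9: route key 70: smallest pos >= 70 is 72 -> NB
Final route key 48: smallest pos >= 48 is 53 -> NC

Answer: NC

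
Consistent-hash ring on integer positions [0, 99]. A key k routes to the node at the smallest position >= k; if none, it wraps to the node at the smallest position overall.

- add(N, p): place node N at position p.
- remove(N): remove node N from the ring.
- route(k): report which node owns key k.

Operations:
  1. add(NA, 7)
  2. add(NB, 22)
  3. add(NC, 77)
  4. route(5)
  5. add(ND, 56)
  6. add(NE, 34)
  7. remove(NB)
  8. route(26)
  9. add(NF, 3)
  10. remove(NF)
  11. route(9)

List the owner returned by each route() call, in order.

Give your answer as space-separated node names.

Op 1: add NA@7 -> ring=[7:NA]
Op 2: add NB@22 -> ring=[7:NA,22:NB]
Op 3: add NC@77 -> ring=[7:NA,22:NB,77:NC]
Op 4: route key 5: smallest pos >= 5 is 7 -> NA
Op 5: add ND@56 -> ring=[7:NA,22:NB,56:ND,77:NC]
Op 6: add NE@34 -> ring=[7:NA,22:NB,34:NE,56:ND,77:NC]
Op 7: remove NB -> ring=[7:NA,34:NE,56:ND,77:NC]
Op 8: route key 26: smallest pos >= 26 is 34 -> NE
Op 9: add NF@3 -> ring=[3:NF,7:NA,34:NE,56:ND,77:NC]
Op 10: remove NF -> ring=[7:NA,34:NE,56:ND,77:NC]
Op 11: route key 9: smallest pos >= 9 is 34 -> NE

Answer: NA NE NE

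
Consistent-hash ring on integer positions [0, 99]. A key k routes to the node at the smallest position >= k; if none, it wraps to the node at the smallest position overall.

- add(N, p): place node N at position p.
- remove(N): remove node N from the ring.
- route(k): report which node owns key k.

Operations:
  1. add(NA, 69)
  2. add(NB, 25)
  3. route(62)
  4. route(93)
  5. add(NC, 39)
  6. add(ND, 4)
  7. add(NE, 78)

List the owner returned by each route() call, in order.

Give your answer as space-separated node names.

Op 1: add NA@69 -> ring=[69:NA]
Op 2: add NB@25 -> ring=[25:NB,69:NA]
Op 3: route key 62: smallest pos >= 62 is 69 -> NA
Op 4: route key 93: none >= 93, wrap to smallest pos 25 -> NB
Op 5: add NC@39 -> ring=[25:NB,39:NC,69:NA]
Op 6: add ND@4 -> ring=[4:ND,25:NB,39:NC,69:NA]
Op 7: add NE@78 -> ring=[4:ND,25:NB,39:NC,69:NA,78:NE]

Answer: NA NB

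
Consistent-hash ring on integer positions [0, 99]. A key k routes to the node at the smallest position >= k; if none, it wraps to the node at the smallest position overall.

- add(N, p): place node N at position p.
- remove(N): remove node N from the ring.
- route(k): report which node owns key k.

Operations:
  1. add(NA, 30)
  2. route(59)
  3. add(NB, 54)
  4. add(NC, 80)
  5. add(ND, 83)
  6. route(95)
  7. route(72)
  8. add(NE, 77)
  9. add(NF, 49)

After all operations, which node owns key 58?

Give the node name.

Answer: NE

Derivation:
Op 1: add NA@30 -> ring=[30:NA]
Op 2: route key 59: none >= 59, wrap to smallest pos 30 -> NA
Op 3: add NB@54 -> ring=[30:NA,54:NB]
Op 4: add NC@80 -> ring=[30:NA,54:NB,80:NC]
Op 5: add ND@83 -> ring=[30:NA,54:NB,80:NC,83:ND]
Op 6: route key 95: none >= 95, wrap to smallest pos 30 -> NA
Op 7: route key 72: smallest pos >= 72 is 80 -> NC
Op 8: add NE@77 -> ring=[30:NA,54:NB,77:NE,80:NC,83:ND]
Op 9: add NF@49 -> ring=[30:NA,49:NF,54:NB,77:NE,80:NC,83:ND]
Final route key 58: smallest pos >= 58 is 77 -> NE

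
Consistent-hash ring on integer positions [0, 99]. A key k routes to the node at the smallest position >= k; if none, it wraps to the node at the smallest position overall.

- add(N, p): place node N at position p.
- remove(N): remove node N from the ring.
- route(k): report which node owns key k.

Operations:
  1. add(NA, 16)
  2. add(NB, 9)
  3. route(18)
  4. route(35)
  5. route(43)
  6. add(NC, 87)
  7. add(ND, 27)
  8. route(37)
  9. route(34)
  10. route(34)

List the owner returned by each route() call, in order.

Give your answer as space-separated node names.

Answer: NB NB NB NC NC NC

Derivation:
Op 1: add NA@16 -> ring=[16:NA]
Op 2: add NB@9 -> ring=[9:NB,16:NA]
Op 3: route key 18: none >= 18, wrap to smallest pos 9 -> NB
Op 4: route key 35: none >= 35, wrap to smallest pos 9 -> NB
Op 5: route key 43: none >= 43, wrap to smallest pos 9 -> NB
Op 6: add NC@87 -> ring=[9:NB,16:NA,87:NC]
Op 7: add ND@27 -> ring=[9:NB,16:NA,27:ND,87:NC]
Op 8: route key 37: smallest pos >= 37 is 87 -> NC
Op 9: route key 34: smallest pos >= 34 is 87 -> NC
Op 10: route key 34: smallest pos >= 34 is 87 -> NC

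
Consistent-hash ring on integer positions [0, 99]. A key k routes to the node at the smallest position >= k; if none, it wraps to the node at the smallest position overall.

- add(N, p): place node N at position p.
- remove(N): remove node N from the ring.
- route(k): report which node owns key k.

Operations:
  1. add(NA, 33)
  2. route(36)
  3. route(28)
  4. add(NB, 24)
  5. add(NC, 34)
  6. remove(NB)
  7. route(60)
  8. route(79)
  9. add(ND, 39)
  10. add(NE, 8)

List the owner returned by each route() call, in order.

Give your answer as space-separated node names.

Answer: NA NA NA NA

Derivation:
Op 1: add NA@33 -> ring=[33:NA]
Op 2: route key 36: none >= 36, wrap to smallest pos 33 -> NA
Op 3: route key 28: smallest pos >= 28 is 33 -> NA
Op 4: add NB@24 -> ring=[24:NB,33:NA]
Op 5: add NC@34 -> ring=[24:NB,33:NA,34:NC]
Op 6: remove NB -> ring=[33:NA,34:NC]
Op 7: route key 60: none >= 60, wrap to smallest pos 33 -> NA
Op 8: route key 79: none >= 79, wrap to smallest pos 33 -> NA
Op 9: add ND@39 -> ring=[33:NA,34:NC,39:ND]
Op 10: add NE@8 -> ring=[8:NE,33:NA,34:NC,39:ND]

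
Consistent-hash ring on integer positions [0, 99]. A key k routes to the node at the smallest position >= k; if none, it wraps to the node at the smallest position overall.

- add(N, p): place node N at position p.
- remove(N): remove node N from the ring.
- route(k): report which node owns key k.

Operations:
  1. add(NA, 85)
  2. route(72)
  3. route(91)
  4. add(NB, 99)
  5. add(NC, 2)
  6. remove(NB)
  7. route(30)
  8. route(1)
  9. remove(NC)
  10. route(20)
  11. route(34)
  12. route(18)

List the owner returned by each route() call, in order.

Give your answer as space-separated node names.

Answer: NA NA NA NC NA NA NA

Derivation:
Op 1: add NA@85 -> ring=[85:NA]
Op 2: route key 72: smallest pos >= 72 is 85 -> NA
Op 3: route key 91: none >= 91, wrap to smallest pos 85 -> NA
Op 4: add NB@99 -> ring=[85:NA,99:NB]
Op 5: add NC@2 -> ring=[2:NC,85:NA,99:NB]
Op 6: remove NB -> ring=[2:NC,85:NA]
Op 7: route key 30: smallest pos >= 30 is 85 -> NA
Op 8: route key 1: smallest pos >= 1 is 2 -> NC
Op 9: remove NC -> ring=[85:NA]
Op 10: route key 20: smallest pos >= 20 is 85 -> NA
Op 11: route key 34: smallest pos >= 34 is 85 -> NA
Op 12: route key 18: smallest pos >= 18 is 85 -> NA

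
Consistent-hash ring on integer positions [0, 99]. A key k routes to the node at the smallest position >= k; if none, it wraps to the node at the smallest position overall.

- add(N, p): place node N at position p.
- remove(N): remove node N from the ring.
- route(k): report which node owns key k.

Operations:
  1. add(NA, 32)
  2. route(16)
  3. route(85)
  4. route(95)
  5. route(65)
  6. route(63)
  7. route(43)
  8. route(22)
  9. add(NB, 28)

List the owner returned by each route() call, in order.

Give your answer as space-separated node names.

Op 1: add NA@32 -> ring=[32:NA]
Op 2: route key 16: smallest pos >= 16 is 32 -> NA
Op 3: route key 85: none >= 85, wrap to smallest pos 32 -> NA
Op 4: route key 95: none >= 95, wrap to smallest pos 32 -> NA
Op 5: route key 65: none >= 65, wrap to smallest pos 32 -> NA
Op 6: route key 63: none >= 63, wrap to smallest pos 32 -> NA
Op 7: route key 43: none >= 43, wrap to smallest pos 32 -> NA
Op 8: route key 22: smallest pos >= 22 is 32 -> NA
Op 9: add NB@28 -> ring=[28:NB,32:NA]

Answer: NA NA NA NA NA NA NA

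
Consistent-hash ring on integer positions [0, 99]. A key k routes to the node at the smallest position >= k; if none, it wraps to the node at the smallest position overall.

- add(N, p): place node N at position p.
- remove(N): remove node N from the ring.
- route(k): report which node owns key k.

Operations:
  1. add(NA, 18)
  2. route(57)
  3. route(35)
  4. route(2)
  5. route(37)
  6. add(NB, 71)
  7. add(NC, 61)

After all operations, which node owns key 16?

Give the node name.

Op 1: add NA@18 -> ring=[18:NA]
Op 2: route key 57: none >= 57, wrap to smallest pos 18 -> NA
Op 3: route key 35: none >= 35, wrap to smallest pos 18 -> NA
Op 4: route key 2: smallest pos >= 2 is 18 -> NA
Op 5: route key 37: none >= 37, wrap to smallest pos 18 -> NA
Op 6: add NB@71 -> ring=[18:NA,71:NB]
Op 7: add NC@61 -> ring=[18:NA,61:NC,71:NB]
Final route key 16: smallest pos >= 16 is 18 -> NA

Answer: NA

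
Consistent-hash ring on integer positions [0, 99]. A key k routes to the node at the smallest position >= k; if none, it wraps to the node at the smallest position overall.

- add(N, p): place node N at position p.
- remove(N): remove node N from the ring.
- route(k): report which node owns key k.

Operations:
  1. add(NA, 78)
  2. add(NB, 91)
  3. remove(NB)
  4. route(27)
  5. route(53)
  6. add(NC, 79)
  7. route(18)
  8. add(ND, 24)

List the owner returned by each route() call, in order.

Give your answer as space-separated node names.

Op 1: add NA@78 -> ring=[78:NA]
Op 2: add NB@91 -> ring=[78:NA,91:NB]
Op 3: remove NB -> ring=[78:NA]
Op 4: route key 27: smallest pos >= 27 is 78 -> NA
Op 5: route key 53: smallest pos >= 53 is 78 -> NA
Op 6: add NC@79 -> ring=[78:NA,79:NC]
Op 7: route key 18: smallest pos >= 18 is 78 -> NA
Op 8: add ND@24 -> ring=[24:ND,78:NA,79:NC]

Answer: NA NA NA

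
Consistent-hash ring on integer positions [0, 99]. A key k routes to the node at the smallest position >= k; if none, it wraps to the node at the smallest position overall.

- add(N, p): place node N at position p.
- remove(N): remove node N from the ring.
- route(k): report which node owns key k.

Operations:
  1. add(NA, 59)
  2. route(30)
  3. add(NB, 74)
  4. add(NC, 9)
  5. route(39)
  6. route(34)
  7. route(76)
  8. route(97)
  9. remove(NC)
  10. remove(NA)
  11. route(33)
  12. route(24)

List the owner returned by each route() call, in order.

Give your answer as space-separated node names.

Answer: NA NA NA NC NC NB NB

Derivation:
Op 1: add NA@59 -> ring=[59:NA]
Op 2: route key 30: smallest pos >= 30 is 59 -> NA
Op 3: add NB@74 -> ring=[59:NA,74:NB]
Op 4: add NC@9 -> ring=[9:NC,59:NA,74:NB]
Op 5: route key 39: smallest pos >= 39 is 59 -> NA
Op 6: route key 34: smallest pos >= 34 is 59 -> NA
Op 7: route key 76: none >= 76, wrap to smallest pos 9 -> NC
Op 8: route key 97: none >= 97, wrap to smallest pos 9 -> NC
Op 9: remove NC -> ring=[59:NA,74:NB]
Op 10: remove NA -> ring=[74:NB]
Op 11: route key 33: smallest pos >= 33 is 74 -> NB
Op 12: route key 24: smallest pos >= 24 is 74 -> NB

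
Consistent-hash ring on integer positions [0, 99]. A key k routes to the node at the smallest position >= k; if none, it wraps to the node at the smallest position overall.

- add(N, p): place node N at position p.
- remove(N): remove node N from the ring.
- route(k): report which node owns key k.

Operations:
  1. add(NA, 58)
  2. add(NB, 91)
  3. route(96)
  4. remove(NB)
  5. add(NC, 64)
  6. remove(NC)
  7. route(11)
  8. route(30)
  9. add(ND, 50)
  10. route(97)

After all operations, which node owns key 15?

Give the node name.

Op 1: add NA@58 -> ring=[58:NA]
Op 2: add NB@91 -> ring=[58:NA,91:NB]
Op 3: route key 96: none >= 96, wrap to smallest pos 58 -> NA
Op 4: remove NB -> ring=[58:NA]
Op 5: add NC@64 -> ring=[58:NA,64:NC]
Op 6: remove NC -> ring=[58:NA]
Op 7: route key 11: smallest pos >= 11 is 58 -> NA
Op 8: route key 30: smallest pos >= 30 is 58 -> NA
Op 9: add ND@50 -> ring=[50:ND,58:NA]
Op 10: route key 97: none >= 97, wrap to smallest pos 50 -> ND
Final route key 15: smallest pos >= 15 is 50 -> ND

Answer: ND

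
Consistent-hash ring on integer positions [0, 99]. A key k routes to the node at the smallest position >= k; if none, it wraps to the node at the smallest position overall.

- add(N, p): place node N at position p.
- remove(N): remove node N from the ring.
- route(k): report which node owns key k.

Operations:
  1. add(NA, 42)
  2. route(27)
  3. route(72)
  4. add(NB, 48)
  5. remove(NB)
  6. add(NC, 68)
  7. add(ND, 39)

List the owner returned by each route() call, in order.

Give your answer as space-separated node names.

Answer: NA NA

Derivation:
Op 1: add NA@42 -> ring=[42:NA]
Op 2: route key 27: smallest pos >= 27 is 42 -> NA
Op 3: route key 72: none >= 72, wrap to smallest pos 42 -> NA
Op 4: add NB@48 -> ring=[42:NA,48:NB]
Op 5: remove NB -> ring=[42:NA]
Op 6: add NC@68 -> ring=[42:NA,68:NC]
Op 7: add ND@39 -> ring=[39:ND,42:NA,68:NC]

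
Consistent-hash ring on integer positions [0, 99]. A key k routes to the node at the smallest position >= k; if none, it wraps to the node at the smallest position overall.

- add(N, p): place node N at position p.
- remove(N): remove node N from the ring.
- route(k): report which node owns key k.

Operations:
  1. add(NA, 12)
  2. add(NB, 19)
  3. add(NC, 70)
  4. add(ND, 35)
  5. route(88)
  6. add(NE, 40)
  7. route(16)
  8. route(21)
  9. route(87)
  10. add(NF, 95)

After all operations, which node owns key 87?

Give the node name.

Answer: NF

Derivation:
Op 1: add NA@12 -> ring=[12:NA]
Op 2: add NB@19 -> ring=[12:NA,19:NB]
Op 3: add NC@70 -> ring=[12:NA,19:NB,70:NC]
Op 4: add ND@35 -> ring=[12:NA,19:NB,35:ND,70:NC]
Op 5: route key 88: none >= 88, wrap to smallest pos 12 -> NA
Op 6: add NE@40 -> ring=[12:NA,19:NB,35:ND,40:NE,70:NC]
Op 7: route key 16: smallest pos >= 16 is 19 -> NB
Op 8: route key 21: smallest pos >= 21 is 35 -> ND
Op 9: route key 87: none >= 87, wrap to smallest pos 12 -> NA
Op 10: add NF@95 -> ring=[12:NA,19:NB,35:ND,40:NE,70:NC,95:NF]
Final route key 87: smallest pos >= 87 is 95 -> NF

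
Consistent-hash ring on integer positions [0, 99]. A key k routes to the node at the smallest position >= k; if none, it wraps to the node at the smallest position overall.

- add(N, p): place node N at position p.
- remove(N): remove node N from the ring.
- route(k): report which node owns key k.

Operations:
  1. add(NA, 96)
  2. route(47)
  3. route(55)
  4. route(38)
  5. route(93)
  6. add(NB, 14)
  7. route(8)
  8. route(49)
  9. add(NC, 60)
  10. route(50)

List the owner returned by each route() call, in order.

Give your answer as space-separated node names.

Op 1: add NA@96 -> ring=[96:NA]
Op 2: route key 47: smallest pos >= 47 is 96 -> NA
Op 3: route key 55: smallest pos >= 55 is 96 -> NA
Op 4: route key 38: smallest pos >= 38 is 96 -> NA
Op 5: route key 93: smallest pos >= 93 is 96 -> NA
Op 6: add NB@14 -> ring=[14:NB,96:NA]
Op 7: route key 8: smallest pos >= 8 is 14 -> NB
Op 8: route key 49: smallest pos >= 49 is 96 -> NA
Op 9: add NC@60 -> ring=[14:NB,60:NC,96:NA]
Op 10: route key 50: smallest pos >= 50 is 60 -> NC

Answer: NA NA NA NA NB NA NC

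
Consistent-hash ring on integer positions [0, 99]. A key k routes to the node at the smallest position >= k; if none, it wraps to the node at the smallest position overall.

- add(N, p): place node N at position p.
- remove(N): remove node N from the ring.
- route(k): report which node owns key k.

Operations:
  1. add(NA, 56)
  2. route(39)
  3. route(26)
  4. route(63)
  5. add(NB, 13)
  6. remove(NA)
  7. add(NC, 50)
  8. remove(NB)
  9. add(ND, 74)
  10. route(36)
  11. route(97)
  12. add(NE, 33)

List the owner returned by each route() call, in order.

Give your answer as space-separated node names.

Op 1: add NA@56 -> ring=[56:NA]
Op 2: route key 39: smallest pos >= 39 is 56 -> NA
Op 3: route key 26: smallest pos >= 26 is 56 -> NA
Op 4: route key 63: none >= 63, wrap to smallest pos 56 -> NA
Op 5: add NB@13 -> ring=[13:NB,56:NA]
Op 6: remove NA -> ring=[13:NB]
Op 7: add NC@50 -> ring=[13:NB,50:NC]
Op 8: remove NB -> ring=[50:NC]
Op 9: add ND@74 -> ring=[50:NC,74:ND]
Op 10: route key 36: smallest pos >= 36 is 50 -> NC
Op 11: route key 97: none >= 97, wrap to smallest pos 50 -> NC
Op 12: add NE@33 -> ring=[33:NE,50:NC,74:ND]

Answer: NA NA NA NC NC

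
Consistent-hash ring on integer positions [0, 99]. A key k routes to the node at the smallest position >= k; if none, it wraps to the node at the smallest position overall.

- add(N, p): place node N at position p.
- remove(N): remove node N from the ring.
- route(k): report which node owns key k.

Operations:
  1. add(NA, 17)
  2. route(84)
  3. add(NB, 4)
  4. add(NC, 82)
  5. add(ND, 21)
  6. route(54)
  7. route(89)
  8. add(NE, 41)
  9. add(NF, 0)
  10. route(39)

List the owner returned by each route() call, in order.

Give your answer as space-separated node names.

Answer: NA NC NB NE

Derivation:
Op 1: add NA@17 -> ring=[17:NA]
Op 2: route key 84: none >= 84, wrap to smallest pos 17 -> NA
Op 3: add NB@4 -> ring=[4:NB,17:NA]
Op 4: add NC@82 -> ring=[4:NB,17:NA,82:NC]
Op 5: add ND@21 -> ring=[4:NB,17:NA,21:ND,82:NC]
Op 6: route key 54: smallest pos >= 54 is 82 -> NC
Op 7: route key 89: none >= 89, wrap to smallest pos 4 -> NB
Op 8: add NE@41 -> ring=[4:NB,17:NA,21:ND,41:NE,82:NC]
Op 9: add NF@0 -> ring=[0:NF,4:NB,17:NA,21:ND,41:NE,82:NC]
Op 10: route key 39: smallest pos >= 39 is 41 -> NE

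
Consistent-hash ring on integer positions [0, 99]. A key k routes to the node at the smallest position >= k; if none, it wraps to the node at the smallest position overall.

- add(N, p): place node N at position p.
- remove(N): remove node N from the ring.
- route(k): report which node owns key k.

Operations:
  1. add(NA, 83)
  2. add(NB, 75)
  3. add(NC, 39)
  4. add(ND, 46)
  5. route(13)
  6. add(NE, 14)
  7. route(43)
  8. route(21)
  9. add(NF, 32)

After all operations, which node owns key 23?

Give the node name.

Answer: NF

Derivation:
Op 1: add NA@83 -> ring=[83:NA]
Op 2: add NB@75 -> ring=[75:NB,83:NA]
Op 3: add NC@39 -> ring=[39:NC,75:NB,83:NA]
Op 4: add ND@46 -> ring=[39:NC,46:ND,75:NB,83:NA]
Op 5: route key 13: smallest pos >= 13 is 39 -> NC
Op 6: add NE@14 -> ring=[14:NE,39:NC,46:ND,75:NB,83:NA]
Op 7: route key 43: smallest pos >= 43 is 46 -> ND
Op 8: route key 21: smallest pos >= 21 is 39 -> NC
Op 9: add NF@32 -> ring=[14:NE,32:NF,39:NC,46:ND,75:NB,83:NA]
Final route key 23: smallest pos >= 23 is 32 -> NF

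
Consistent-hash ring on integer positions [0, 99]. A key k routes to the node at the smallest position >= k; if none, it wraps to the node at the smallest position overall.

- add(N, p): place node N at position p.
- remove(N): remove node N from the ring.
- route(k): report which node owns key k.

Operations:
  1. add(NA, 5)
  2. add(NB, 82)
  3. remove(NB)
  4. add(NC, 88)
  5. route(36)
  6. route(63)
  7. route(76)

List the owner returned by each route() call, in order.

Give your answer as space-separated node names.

Op 1: add NA@5 -> ring=[5:NA]
Op 2: add NB@82 -> ring=[5:NA,82:NB]
Op 3: remove NB -> ring=[5:NA]
Op 4: add NC@88 -> ring=[5:NA,88:NC]
Op 5: route key 36: smallest pos >= 36 is 88 -> NC
Op 6: route key 63: smallest pos >= 63 is 88 -> NC
Op 7: route key 76: smallest pos >= 76 is 88 -> NC

Answer: NC NC NC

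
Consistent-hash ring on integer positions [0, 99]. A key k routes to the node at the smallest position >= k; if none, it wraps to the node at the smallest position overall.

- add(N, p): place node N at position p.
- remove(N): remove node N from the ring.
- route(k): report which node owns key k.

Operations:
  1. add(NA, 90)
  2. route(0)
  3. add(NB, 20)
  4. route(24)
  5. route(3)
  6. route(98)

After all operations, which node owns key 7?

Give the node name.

Op 1: add NA@90 -> ring=[90:NA]
Op 2: route key 0: smallest pos >= 0 is 90 -> NA
Op 3: add NB@20 -> ring=[20:NB,90:NA]
Op 4: route key 24: smallest pos >= 24 is 90 -> NA
Op 5: route key 3: smallest pos >= 3 is 20 -> NB
Op 6: route key 98: none >= 98, wrap to smallest pos 20 -> NB
Final route key 7: smallest pos >= 7 is 20 -> NB

Answer: NB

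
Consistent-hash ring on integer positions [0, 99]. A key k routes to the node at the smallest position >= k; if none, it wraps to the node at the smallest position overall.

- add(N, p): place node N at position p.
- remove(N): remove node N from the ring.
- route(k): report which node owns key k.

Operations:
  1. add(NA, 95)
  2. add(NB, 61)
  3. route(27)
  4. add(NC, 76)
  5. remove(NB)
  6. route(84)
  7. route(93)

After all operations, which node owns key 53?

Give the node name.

Answer: NC

Derivation:
Op 1: add NA@95 -> ring=[95:NA]
Op 2: add NB@61 -> ring=[61:NB,95:NA]
Op 3: route key 27: smallest pos >= 27 is 61 -> NB
Op 4: add NC@76 -> ring=[61:NB,76:NC,95:NA]
Op 5: remove NB -> ring=[76:NC,95:NA]
Op 6: route key 84: smallest pos >= 84 is 95 -> NA
Op 7: route key 93: smallest pos >= 93 is 95 -> NA
Final route key 53: smallest pos >= 53 is 76 -> NC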